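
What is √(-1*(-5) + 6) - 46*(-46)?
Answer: 2116 + √11 ≈ 2119.3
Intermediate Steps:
√(-1*(-5) + 6) - 46*(-46) = √(5 + 6) + 2116 = √11 + 2116 = 2116 + √11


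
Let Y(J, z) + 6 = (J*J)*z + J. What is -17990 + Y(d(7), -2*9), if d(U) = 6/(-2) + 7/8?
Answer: -578541/32 ≈ -18079.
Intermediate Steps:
d(U) = -17/8 (d(U) = 6*(-½) + 7*(⅛) = -3 + 7/8 = -17/8)
Y(J, z) = -6 + J + z*J² (Y(J, z) = -6 + ((J*J)*z + J) = -6 + (J²*z + J) = -6 + (z*J² + J) = -6 + (J + z*J²) = -6 + J + z*J²)
-17990 + Y(d(7), -2*9) = -17990 + (-6 - 17/8 + (-2*9)*(-17/8)²) = -17990 + (-6 - 17/8 - 18*289/64) = -17990 + (-6 - 17/8 - 2601/32) = -17990 - 2861/32 = -578541/32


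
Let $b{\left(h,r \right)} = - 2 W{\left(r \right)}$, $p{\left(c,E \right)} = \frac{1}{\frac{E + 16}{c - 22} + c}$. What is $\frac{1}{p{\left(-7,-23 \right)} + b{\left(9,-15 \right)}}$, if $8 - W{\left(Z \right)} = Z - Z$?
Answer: $- \frac{196}{3165} \approx -0.061927$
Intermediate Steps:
$W{\left(Z \right)} = 8$ ($W{\left(Z \right)} = 8 - \left(Z - Z\right) = 8 - 0 = 8 + 0 = 8$)
$p{\left(c,E \right)} = \frac{1}{c + \frac{16 + E}{-22 + c}}$ ($p{\left(c,E \right)} = \frac{1}{\frac{16 + E}{-22 + c} + c} = \frac{1}{c + \frac{16 + E}{-22 + c}}$)
$b{\left(h,r \right)} = -16$ ($b{\left(h,r \right)} = \left(-2\right) 8 = -16$)
$\frac{1}{p{\left(-7,-23 \right)} + b{\left(9,-15 \right)}} = \frac{1}{\frac{-22 - 7}{16 - 23 + \left(-7\right)^{2} - -154} - 16} = \frac{1}{\frac{1}{16 - 23 + 49 + 154} \left(-29\right) - 16} = \frac{1}{\frac{1}{196} \left(-29\right) - 16} = \frac{1}{- \frac{29}{196} - 16} = \frac{1}{- \frac{3165}{196}} = - \frac{196}{3165}$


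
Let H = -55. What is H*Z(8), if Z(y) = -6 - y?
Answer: 770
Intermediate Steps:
H*Z(8) = -55*(-6 - 1*8) = -55*(-6 - 8) = -55*(-14) = 770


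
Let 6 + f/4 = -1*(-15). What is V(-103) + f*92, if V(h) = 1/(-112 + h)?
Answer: 712079/215 ≈ 3312.0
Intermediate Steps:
f = 36 (f = -24 + 4*(-1*(-15)) = -24 + 4*15 = -24 + 60 = 36)
V(-103) + f*92 = 1/(-112 - 103) + 36*92 = 1/(-215) + 3312 = -1/215 + 3312 = 712079/215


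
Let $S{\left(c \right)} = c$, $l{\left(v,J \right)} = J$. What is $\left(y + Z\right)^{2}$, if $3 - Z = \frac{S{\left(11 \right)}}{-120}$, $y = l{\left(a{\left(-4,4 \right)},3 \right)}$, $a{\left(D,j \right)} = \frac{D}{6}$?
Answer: $\frac{534361}{14400} \approx 37.108$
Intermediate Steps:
$a{\left(D,j \right)} = \frac{D}{6}$ ($a{\left(D,j \right)} = D \frac{1}{6} = \frac{D}{6}$)
$y = 3$
$Z = \frac{371}{120}$ ($Z = 3 - \frac{11}{-120} = 3 - 11 \left(- \frac{1}{120}\right) = 3 - - \frac{11}{120} = 3 + \frac{11}{120} = \frac{371}{120} \approx 3.0917$)
$\left(y + Z\right)^{2} = \left(3 + \frac{371}{120}\right)^{2} = \left(\frac{731}{120}\right)^{2} = \frac{534361}{14400}$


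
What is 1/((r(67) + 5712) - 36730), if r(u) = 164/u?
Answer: -67/2078042 ≈ -3.2242e-5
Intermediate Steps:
1/((r(67) + 5712) - 36730) = 1/((164/67 + 5712) - 36730) = 1/(382868/67 - 36730) = 1/(-2078042/67) = -67/2078042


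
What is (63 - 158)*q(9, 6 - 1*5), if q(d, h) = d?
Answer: -855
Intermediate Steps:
(63 - 158)*q(9, 6 - 1*5) = (63 - 158)*9 = -95*9 = -855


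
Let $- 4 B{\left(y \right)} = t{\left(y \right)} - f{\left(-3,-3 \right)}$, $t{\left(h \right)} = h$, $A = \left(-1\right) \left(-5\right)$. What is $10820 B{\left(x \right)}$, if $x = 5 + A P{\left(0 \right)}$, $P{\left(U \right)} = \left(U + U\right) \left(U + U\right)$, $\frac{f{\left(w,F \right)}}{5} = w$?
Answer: $-54100$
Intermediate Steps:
$A = 5$
$f{\left(w,F \right)} = 5 w$
$P{\left(U \right)} = 4 U^{2}$ ($P{\left(U \right)} = 2 U 2 U = 4 U^{2}$)
$x = 5$ ($x = 5 + 5 \cdot 4 \cdot 0^{2} = 5 + 5 \cdot 4 \cdot 0 = 5 + 5 \cdot 0 = 5 + 0 = 5$)
$B{\left(y \right)} = - \frac{15}{4} - \frac{y}{4}$ ($B{\left(y \right)} = - \frac{y - 5 \left(-3\right)}{4} = - \frac{y - -15}{4} = - \frac{y + 15}{4} = - \frac{15 + y}{4} = - \frac{15}{4} - \frac{y}{4}$)
$10820 B{\left(x \right)} = 10820 \left(- \frac{15}{4} - \frac{5}{4}\right) = 10820 \left(-5\right) = -54100$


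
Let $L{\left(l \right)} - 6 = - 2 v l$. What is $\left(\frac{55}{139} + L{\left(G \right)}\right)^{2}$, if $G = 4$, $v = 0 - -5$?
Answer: $\frac{21818241}{19321} \approx 1129.3$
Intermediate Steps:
$v = 5$ ($v = 0 + 5 = 5$)
$L{\left(l \right)} = 6 - 10 l$ ($L{\left(l \right)} = 6 + \left(-2\right) 5 l = 6 - 10 l$)
$\left(\frac{55}{139} + L{\left(G \right)}\right)^{2} = \left(\frac{55}{139} + \left(6 - 40\right)\right)^{2} = \left(55 \cdot \frac{1}{139} + \left(6 - 40\right)\right)^{2} = \left(\frac{55}{139} - 34\right)^{2} = \left(- \frac{4671}{139}\right)^{2} = \frac{21818241}{19321}$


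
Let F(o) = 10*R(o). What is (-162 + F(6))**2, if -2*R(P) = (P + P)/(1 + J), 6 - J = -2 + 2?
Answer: 1425636/49 ≈ 29095.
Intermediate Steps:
J = 6 (J = 6 - (-2 + 2) = 6 - 1*0 = 6 + 0 = 6)
R(P) = -P/7 (R(P) = -(P + P)/(2*(1 + 6)) = -2*P/(2*7) = -P/7)
F(o) = -10*o/7 (F(o) = 10*(-o/7) = -10*o/7)
(-162 + F(6))**2 = (-162 - 10/7*6)**2 = (-162 - 60/7)**2 = (-1194/7)**2 = 1425636/49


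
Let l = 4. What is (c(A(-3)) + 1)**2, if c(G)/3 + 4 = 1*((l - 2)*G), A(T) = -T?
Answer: 49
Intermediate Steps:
c(G) = -12 + 6*G (c(G) = -12 + 3*(1*((4 - 2)*G)) = -12 + 3*(1*(2*G)) = -12 + 3*(2*G) = -12 + 6*G)
(c(A(-3)) + 1)**2 = ((-12 + 6*(-1*(-3))) + 1)**2 = ((-12 + 6*3) + 1)**2 = ((-12 + 18) + 1)**2 = (6 + 1)**2 = 7**2 = 49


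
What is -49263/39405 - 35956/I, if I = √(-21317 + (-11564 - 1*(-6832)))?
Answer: -16421/13135 + 35956*I*√26049/26049 ≈ -1.2502 + 222.78*I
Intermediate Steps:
I = I*√26049 (I = √(-21317 + (-11564 + 6832)) = √(-21317 - 4732) = √(-26049) = I*√26049 ≈ 161.4*I)
-49263/39405 - 35956/I = -49263/39405 - 35956*(-I*√26049/26049) = -49263*1/39405 - (-35956)*I*√26049/26049 = -16421/13135 + 35956*I*√26049/26049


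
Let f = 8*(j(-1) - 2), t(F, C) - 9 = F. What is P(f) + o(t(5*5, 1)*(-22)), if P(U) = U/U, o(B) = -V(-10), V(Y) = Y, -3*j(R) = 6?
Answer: 11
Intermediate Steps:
t(F, C) = 9 + F
j(R) = -2 (j(R) = -1/3*6 = -2)
o(B) = 10 (o(B) = -1*(-10) = 10)
f = -32 (f = 8*(-2 - 2) = 8*(-4) = -32)
P(U) = 1
P(f) + o(t(5*5, 1)*(-22)) = 1 + 10 = 11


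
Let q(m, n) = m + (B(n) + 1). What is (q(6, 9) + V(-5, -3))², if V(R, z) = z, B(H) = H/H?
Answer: 25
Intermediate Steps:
B(H) = 1
q(m, n) = 2 + m (q(m, n) = m + (1 + 1) = m + 2 = 2 + m)
(q(6, 9) + V(-5, -3))² = ((2 + 6) - 3)² = (8 - 3)² = 5² = 25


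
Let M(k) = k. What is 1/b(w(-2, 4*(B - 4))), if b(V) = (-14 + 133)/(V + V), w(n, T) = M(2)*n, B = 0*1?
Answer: -8/119 ≈ -0.067227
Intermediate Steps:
B = 0
w(n, T) = 2*n
b(V) = 119/(2*V) (b(V) = 119/((2*V)) = 119*(1/(2*V)) = 119/(2*V))
1/b(w(-2, 4*(B - 4))) = 1/(119/(2*((2*(-2))))) = 1/((119/2)/(-4)) = 1/((119/2)*(-¼)) = 1/(-119/8) = -8/119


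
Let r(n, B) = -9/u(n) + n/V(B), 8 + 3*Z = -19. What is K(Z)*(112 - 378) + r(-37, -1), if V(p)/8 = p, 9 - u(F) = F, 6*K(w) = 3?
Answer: -23657/184 ≈ -128.57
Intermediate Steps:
Z = -9 (Z = -8/3 + (1/3)*(-19) = -8/3 - 19/3 = -9)
K(w) = 1/2 (K(w) = (1/6)*3 = 1/2)
u(F) = 9 - F
V(p) = 8*p
r(n, B) = -9/(9 - n) + n/(8*B) (r(n, B) = -9/(9 - n) + n/((8*B)) = -9/(9 - n) + n*(1/(8*B)) = -9/(9 - n) + n/(8*B))
K(Z)*(112 - 378) + r(-37, -1) = (112 - 378)/2 + (1/8)*(72*(-1) - 37*(-9 - 37))/(-1*(-9 - 37)) = (1/2)*(-266) + (1/8)*(-1)*(-72 - 37*(-46))/(-46) = -133 + (1/8)*(-1)*(-1/46)*(-72 + 1702) = -133 + (1/8)*(-1)*(-1/46)*1630 = -133 + 815/184 = -23657/184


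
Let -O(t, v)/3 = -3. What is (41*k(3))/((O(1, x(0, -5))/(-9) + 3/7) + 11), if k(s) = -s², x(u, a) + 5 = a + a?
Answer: -2583/73 ≈ -35.384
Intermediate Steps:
x(u, a) = -5 + 2*a (x(u, a) = -5 + (a + a) = -5 + 2*a)
O(t, v) = 9 (O(t, v) = -3*(-3) = 9)
(41*k(3))/((O(1, x(0, -5))/(-9) + 3/7) + 11) = (41*(-1*3²))/((9/(-9) + 3/7) + 11) = (41*(-1*9))/((9*(-⅑) + 3*(⅐)) + 11) = (41*(-9))/((-1 + 3/7) + 11) = -369/(-4/7 + 11) = -369/73/7 = -369*7/73 = -2583/73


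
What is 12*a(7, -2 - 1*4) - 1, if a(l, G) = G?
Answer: -73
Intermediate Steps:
12*a(7, -2 - 1*4) - 1 = 12*(-2 - 1*4) - 1 = 12*(-2 - 4) - 1 = 12*(-6) - 1 = -72 - 1 = -73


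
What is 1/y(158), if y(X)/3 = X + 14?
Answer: 1/516 ≈ 0.0019380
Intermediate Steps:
y(X) = 42 + 3*X (y(X) = 3*(X + 14) = 3*(14 + X) = 42 + 3*X)
1/y(158) = 1/(42 + 3*158) = 1/(42 + 474) = 1/516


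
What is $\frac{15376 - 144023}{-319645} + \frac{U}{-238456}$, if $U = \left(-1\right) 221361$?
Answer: $\frac{101433585877}{76221268120} \approx 1.3308$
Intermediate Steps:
$U = -221361$
$\frac{15376 - 144023}{-319645} + \frac{U}{-238456} = \frac{15376 - 144023}{-319645} - \frac{221361}{-238456} = \left(-128647\right) \left(- \frac{1}{319645}\right) - - \frac{221361}{238456} = \frac{128647}{319645} + \frac{221361}{238456} = \frac{101433585877}{76221268120}$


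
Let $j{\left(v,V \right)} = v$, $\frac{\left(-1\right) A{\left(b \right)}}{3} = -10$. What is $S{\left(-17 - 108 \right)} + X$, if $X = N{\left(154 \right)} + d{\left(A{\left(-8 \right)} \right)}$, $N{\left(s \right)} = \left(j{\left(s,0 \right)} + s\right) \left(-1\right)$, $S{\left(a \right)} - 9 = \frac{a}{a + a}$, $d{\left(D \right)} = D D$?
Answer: $\frac{1203}{2} \approx 601.5$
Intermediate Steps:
$A{\left(b \right)} = 30$ ($A{\left(b \right)} = \left(-3\right) \left(-10\right) = 30$)
$d{\left(D \right)} = D^{2}$
$S{\left(a \right)} = \frac{19}{2}$ ($S{\left(a \right)} = 9 + \frac{a}{a + a} = 9 + \frac{a}{2 a} = 9 + a \frac{1}{2 a} = 9 + \frac{1}{2} = \frac{19}{2}$)
$N{\left(s \right)} = - 2 s$ ($N{\left(s \right)} = \left(s + s\right) \left(-1\right) = 2 s \left(-1\right) = - 2 s$)
$X = 592$ ($X = \left(-2\right) 154 + 30^{2} = -308 + 900 = 592$)
$S{\left(-17 - 108 \right)} + X = \frac{19}{2} + 592 = \frac{1203}{2}$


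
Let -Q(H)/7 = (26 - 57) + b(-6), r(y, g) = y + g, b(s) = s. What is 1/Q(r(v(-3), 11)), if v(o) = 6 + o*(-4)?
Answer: 1/259 ≈ 0.0038610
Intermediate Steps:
v(o) = 6 - 4*o
r(y, g) = g + y
Q(H) = 259 (Q(H) = -7*((26 - 57) - 6) = -7*(-31 - 6) = -7*(-37) = 259)
1/Q(r(v(-3), 11)) = 1/259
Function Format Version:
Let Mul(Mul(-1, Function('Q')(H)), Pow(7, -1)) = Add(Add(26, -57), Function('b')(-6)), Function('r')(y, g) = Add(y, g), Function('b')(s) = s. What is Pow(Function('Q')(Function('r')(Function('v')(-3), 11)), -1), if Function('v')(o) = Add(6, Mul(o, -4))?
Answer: Rational(1, 259) ≈ 0.0038610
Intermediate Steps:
Function('v')(o) = Add(6, Mul(-4, o))
Function('r')(y, g) = Add(g, y)
Function('Q')(H) = 259 (Function('Q')(H) = Mul(-7, Add(Add(26, -57), -6)) = Mul(-7, Add(-31, -6)) = Mul(-7, -37) = 259)
Pow(Function('Q')(Function('r')(Function('v')(-3), 11)), -1) = Pow(259, -1) = Rational(1, 259)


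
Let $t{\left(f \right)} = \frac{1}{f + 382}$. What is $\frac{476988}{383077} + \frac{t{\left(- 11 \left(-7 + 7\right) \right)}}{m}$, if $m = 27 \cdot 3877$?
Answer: $\frac{19073499840541}{15318244802106} \approx 1.2451$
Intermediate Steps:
$m = 104679$
$t{\left(f \right)} = \frac{1}{382 + f}$
$\frac{476988}{383077} + \frac{t{\left(- 11 \left(-7 + 7\right) \right)}}{m} = \frac{476988}{383077} + \frac{1}{\left(382 - 11 \left(-7 + 7\right)\right) 104679} = 476988 \cdot \frac{1}{383077} + \frac{1}{382 - 0} \cdot \frac{1}{104679} = \frac{476988}{383077} + \frac{1}{382 + 0} \cdot \frac{1}{104679} = \frac{476988}{383077} + \frac{1}{382} \cdot \frac{1}{104679} = \frac{476988}{383077} + \frac{1}{39987378} = \frac{19073499840541}{15318244802106}$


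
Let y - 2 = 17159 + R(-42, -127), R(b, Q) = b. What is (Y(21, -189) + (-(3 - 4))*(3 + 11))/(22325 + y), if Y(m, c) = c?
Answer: -175/39444 ≈ -0.0044367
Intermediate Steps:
y = 17119 (y = 2 + (17159 - 42) = 2 + 17117 = 17119)
(Y(21, -189) + (-(3 - 4))*(3 + 11))/(22325 + y) = (-189 + (-(3 - 4))*(3 + 11))/(22325 + 17119) = (-189 - 1*(-1)*14)/39444 = (-189 + 1*14)*(1/39444) = (-189 + 14)*(1/39444) = -175*1/39444 = -175/39444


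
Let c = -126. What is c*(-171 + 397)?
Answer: -28476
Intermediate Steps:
c*(-171 + 397) = -126*(-171 + 397) = -126*226 = -28476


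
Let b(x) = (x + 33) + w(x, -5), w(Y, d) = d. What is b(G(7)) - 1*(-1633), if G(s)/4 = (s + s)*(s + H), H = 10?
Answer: 2613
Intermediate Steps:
G(s) = 8*s*(10 + s) (G(s) = 4*((s + s)*(s + 10)) = 4*((2*s)*(10 + s)) = 4*(2*s*(10 + s)) = 8*s*(10 + s))
b(x) = 28 + x (b(x) = (x + 33) - 5 = (33 + x) - 5 = 28 + x)
b(G(7)) - 1*(-1633) = (28 + 8*7*(10 + 7)) - 1*(-1633) = (28 + 8*7*17) + 1633 = (28 + 952) + 1633 = 980 + 1633 = 2613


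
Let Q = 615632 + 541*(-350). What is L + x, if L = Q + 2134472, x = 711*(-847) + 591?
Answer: 1959128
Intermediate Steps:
Q = 426282 (Q = 615632 - 189350 = 426282)
x = -601626 (x = -602217 + 591 = -601626)
L = 2560754 (L = 426282 + 2134472 = 2560754)
L + x = 2560754 - 601626 = 1959128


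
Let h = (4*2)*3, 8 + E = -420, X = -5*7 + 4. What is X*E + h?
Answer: 13292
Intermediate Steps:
X = -31 (X = -35 + 4 = -31)
E = -428 (E = -8 - 420 = -428)
h = 24 (h = 8*3 = 24)
X*E + h = -31*(-428) + 24 = 13268 + 24 = 13292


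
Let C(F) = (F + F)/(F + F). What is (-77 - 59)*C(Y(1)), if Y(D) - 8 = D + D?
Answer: -136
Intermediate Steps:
Y(D) = 8 + 2*D (Y(D) = 8 + (D + D) = 8 + 2*D)
C(F) = 1 (C(F) = (2*F)/((2*F)) = (2*F)*(1/(2*F)) = 1)
(-77 - 59)*C(Y(1)) = (-77 - 59)*1 = -136*1 = -136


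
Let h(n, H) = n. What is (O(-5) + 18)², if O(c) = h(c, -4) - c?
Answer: 324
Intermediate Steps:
O(c) = 0 (O(c) = c - c = 0)
(O(-5) + 18)² = (0 + 18)² = 18² = 324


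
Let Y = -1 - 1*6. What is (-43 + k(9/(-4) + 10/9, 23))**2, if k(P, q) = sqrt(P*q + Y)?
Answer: (258 - I*sqrt(1195))**2/36 ≈ 1815.8 - 495.49*I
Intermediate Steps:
Y = -7 (Y = -1 - 6 = -7)
k(P, q) = sqrt(-7 + P*q) (k(P, q) = sqrt(P*q - 7) = sqrt(-7 + P*q))
(-43 + k(9/(-4) + 10/9, 23))**2 = (-43 + sqrt(-7 + (9/(-4) + 10/9)*23))**2 = (-43 + sqrt(-7 + (9*(-1/4) + 10*(1/9))*23))**2 = (-43 + sqrt(-7 + (-9/4 + 10/9)*23))**2 = (-43 + sqrt(-7 - 41/36*23))**2 = (-43 + sqrt(-7 - 943/36))**2 = (-43 + sqrt(-1195/36))**2 = (-43 + I*sqrt(1195)/6)**2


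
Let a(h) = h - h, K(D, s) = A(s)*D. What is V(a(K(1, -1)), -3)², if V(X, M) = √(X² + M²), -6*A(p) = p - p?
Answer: 9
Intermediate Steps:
A(p) = 0 (A(p) = -(p - p)/6 = -⅙*0 = 0)
K(D, s) = 0 (K(D, s) = 0*D = 0)
a(h) = 0
V(X, M) = √(M² + X²)
V(a(K(1, -1)), -3)² = (√((-3)² + 0²))² = (√(9 + 0))² = (√9)² = 3² = 9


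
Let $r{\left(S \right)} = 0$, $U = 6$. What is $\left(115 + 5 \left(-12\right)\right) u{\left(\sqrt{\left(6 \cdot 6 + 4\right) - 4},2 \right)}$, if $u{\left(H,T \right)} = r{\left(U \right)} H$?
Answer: $0$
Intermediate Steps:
$u{\left(H,T \right)} = 0$ ($u{\left(H,T \right)} = 0 H = 0$)
$\left(115 + 5 \left(-12\right)\right) u{\left(\sqrt{\left(6 \cdot 6 + 4\right) - 4},2 \right)} = \left(115 + 5 \left(-12\right)\right) 0 = \left(115 - 60\right) 0 = 55 \cdot 0 = 0$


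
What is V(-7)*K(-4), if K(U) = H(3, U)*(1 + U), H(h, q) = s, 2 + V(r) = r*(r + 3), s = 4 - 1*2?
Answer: -156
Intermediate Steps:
s = 2 (s = 4 - 2 = 2)
V(r) = -2 + r*(3 + r) (V(r) = -2 + r*(r + 3) = -2 + r*(3 + r))
H(h, q) = 2
K(U) = 2 + 2*U (K(U) = 2*(1 + U) = 2 + 2*U)
V(-7)*K(-4) = (-2 + (-7)² + 3*(-7))*(2 + 2*(-4)) = (-2 + 49 - 21)*(2 - 8) = 26*(-6) = -156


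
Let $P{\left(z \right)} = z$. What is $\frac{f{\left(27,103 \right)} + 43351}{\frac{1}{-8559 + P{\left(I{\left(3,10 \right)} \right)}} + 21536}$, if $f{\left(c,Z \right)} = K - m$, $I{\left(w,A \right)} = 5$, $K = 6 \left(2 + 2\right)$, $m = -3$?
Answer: $\frac{371055412}{184218943} \approx 2.0142$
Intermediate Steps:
$K = 24$ ($K = 6 \cdot 4 = 24$)
$f{\left(c,Z \right)} = 27$ ($f{\left(c,Z \right)} = 24 - -3 = 24 + 3 = 27$)
$\frac{f{\left(27,103 \right)} + 43351}{\frac{1}{-8559 + P{\left(I{\left(3,10 \right)} \right)}} + 21536} = \frac{27 + 43351}{\frac{1}{-8559 + 5} + 21536} = \frac{43378}{\frac{1}{-8554} + 21536} = \frac{43378}{- \frac{1}{8554} + 21536} = \frac{43378}{\frac{184218943}{8554}} = 43378 \cdot \frac{8554}{184218943} = \frac{371055412}{184218943}$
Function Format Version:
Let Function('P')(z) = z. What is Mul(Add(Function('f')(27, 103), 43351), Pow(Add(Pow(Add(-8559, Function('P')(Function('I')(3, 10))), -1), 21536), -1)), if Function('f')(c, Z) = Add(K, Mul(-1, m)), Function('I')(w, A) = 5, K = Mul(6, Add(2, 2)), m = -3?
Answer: Rational(371055412, 184218943) ≈ 2.0142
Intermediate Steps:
K = 24 (K = Mul(6, 4) = 24)
Function('f')(c, Z) = 27 (Function('f')(c, Z) = Add(24, Mul(-1, -3)) = Add(24, 3) = 27)
Mul(Add(Function('f')(27, 103), 43351), Pow(Add(Pow(Add(-8559, Function('P')(Function('I')(3, 10))), -1), 21536), -1)) = Mul(Add(27, 43351), Pow(Add(Pow(Add(-8559, 5), -1), 21536), -1)) = Mul(43378, Pow(Add(Pow(-8554, -1), 21536), -1)) = Mul(43378, Pow(Add(Rational(-1, 8554), 21536), -1)) = Mul(43378, Pow(Rational(184218943, 8554), -1)) = Mul(43378, Rational(8554, 184218943)) = Rational(371055412, 184218943)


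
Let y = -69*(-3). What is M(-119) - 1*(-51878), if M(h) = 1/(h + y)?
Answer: 4565265/88 ≈ 51878.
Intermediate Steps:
y = 207
M(h) = 1/(207 + h) (M(h) = 1/(h + 207) = 1/(207 + h))
M(-119) - 1*(-51878) = 1/(207 - 119) - 1*(-51878) = 1/88 + 51878 = 4565265/88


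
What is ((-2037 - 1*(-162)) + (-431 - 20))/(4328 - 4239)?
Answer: -2326/89 ≈ -26.135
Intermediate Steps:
((-2037 - 1*(-162)) + (-431 - 20))/(4328 - 4239) = ((-2037 + 162) - 451)/89 = (-1875 - 451)*(1/89) = -2326*1/89 = -2326/89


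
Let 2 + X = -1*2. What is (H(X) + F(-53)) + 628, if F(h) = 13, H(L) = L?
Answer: 637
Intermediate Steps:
X = -4 (X = -2 - 1*2 = -2 - 2 = -4)
(H(X) + F(-53)) + 628 = (-4 + 13) + 628 = 9 + 628 = 637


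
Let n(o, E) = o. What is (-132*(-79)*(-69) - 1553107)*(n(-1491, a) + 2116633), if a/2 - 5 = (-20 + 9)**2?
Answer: -4806954199738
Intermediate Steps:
a = 252 (a = 10 + 2*(-20 + 9)**2 = 10 + 2*(-11)**2 = 10 + 2*121 = 10 + 242 = 252)
(-132*(-79)*(-69) - 1553107)*(n(-1491, a) + 2116633) = (-132*(-79)*(-69) - 1553107)*(-1491 + 2116633) = (10428*(-69) - 1553107)*2115142 = (-719532 - 1553107)*2115142 = -2272639*2115142 = -4806954199738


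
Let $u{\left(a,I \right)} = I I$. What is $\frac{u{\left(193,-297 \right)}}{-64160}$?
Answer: $- \frac{88209}{64160} \approx -1.3748$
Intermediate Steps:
$u{\left(a,I \right)} = I^{2}$
$\frac{u{\left(193,-297 \right)}}{-64160} = \frac{\left(-297\right)^{2}}{-64160} = 88209 \left(- \frac{1}{64160}\right) = - \frac{88209}{64160}$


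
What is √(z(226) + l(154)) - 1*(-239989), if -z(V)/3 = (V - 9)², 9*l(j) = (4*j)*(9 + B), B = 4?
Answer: 239989 + I*√1263395/3 ≈ 2.3999e+5 + 374.67*I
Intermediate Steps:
l(j) = 52*j/9 (l(j) = ((4*j)*(9 + 4))/9 = ((4*j)*13)/9 = (52*j)/9 = 52*j/9)
z(V) = -3*(-9 + V)² (z(V) = -3*(V - 9)² = -3*(-9 + V)²)
√(z(226) + l(154)) - 1*(-239989) = √(-3*(-9 + 226)² + (52/9)*154) - 1*(-239989) = √(-3*217² + 8008/9) + 239989 = √(-3*47089 + 8008/9) + 239989 = √(-141267 + 8008/9) + 239989 = √(-1263395/9) + 239989 = I*√1263395/3 + 239989 = 239989 + I*√1263395/3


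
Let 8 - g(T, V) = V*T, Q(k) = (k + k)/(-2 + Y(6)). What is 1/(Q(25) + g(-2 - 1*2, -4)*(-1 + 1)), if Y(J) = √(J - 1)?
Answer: -1/25 + √5/50 ≈ 0.0047214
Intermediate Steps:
Y(J) = √(-1 + J)
Q(k) = 2*k/(-2 + √5) (Q(k) = (k + k)/(-2 + √(-1 + 6)) = (2*k)/(-2 + √5) = 2*k/(-2 + √5))
g(T, V) = 8 - T*V (g(T, V) = 8 - V*T = 8 - T*V)
1/(Q(25) + g(-2 - 1*2, -4)*(-1 + 1)) = 1/((4*25 + 2*25*√5) + (8 - 1*(-2 - 1*2)*(-4))*(-1 + 1)) = 1/((100 + 50*√5) + (8 - 1*(-2 - 2)*(-4))*0) = 1/((100 + 50*√5) + (8 - 1*(-4)*(-4))*0) = 1/((100 + 50*√5) + (8 - 16)*0) = 1/((100 + 50*√5) - 8*0) = 1/((100 + 50*√5) + 0) = 1/(100 + 50*√5)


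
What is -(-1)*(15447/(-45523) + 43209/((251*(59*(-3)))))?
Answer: -884422392/674150107 ≈ -1.3119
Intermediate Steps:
-(-1)*(15447/(-45523) + 43209/((251*(59*(-3))))) = -(-1)*(15447*(-1/45523) + 43209/((251*(-177)))) = -(-1)*(-15447/45523 + 43209/(-44427)) = -(-1)*(-15447/45523 + 43209*(-1/44427)) = -(-1)*(-15447/45523 - 14403/14809) = -(-1)*(-884422392)/674150107 = -1*884422392/674150107 = -884422392/674150107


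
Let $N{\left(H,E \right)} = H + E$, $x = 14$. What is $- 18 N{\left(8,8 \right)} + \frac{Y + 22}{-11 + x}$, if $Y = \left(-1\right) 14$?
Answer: $- \frac{856}{3} \approx -285.33$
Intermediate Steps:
$Y = -14$
$N{\left(H,E \right)} = E + H$
$- 18 N{\left(8,8 \right)} + \frac{Y + 22}{-11 + x} = - 18 \left(8 + 8\right) + \frac{-14 + 22}{-11 + 14} = \left(-18\right) 16 + \frac{8}{3} = -288 + 8 \cdot \frac{1}{3} = -288 + \frac{8}{3} = - \frac{856}{3}$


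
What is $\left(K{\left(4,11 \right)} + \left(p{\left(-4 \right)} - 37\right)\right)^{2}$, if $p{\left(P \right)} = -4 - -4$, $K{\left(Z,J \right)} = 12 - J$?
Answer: $1296$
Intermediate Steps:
$p{\left(P \right)} = 0$ ($p{\left(P \right)} = -4 + 4 = 0$)
$\left(K{\left(4,11 \right)} + \left(p{\left(-4 \right)} - 37\right)\right)^{2} = \left(\left(12 - 11\right) + \left(0 - 37\right)\right)^{2} = \left(1 - 37\right)^{2} = \left(-36\right)^{2} = 1296$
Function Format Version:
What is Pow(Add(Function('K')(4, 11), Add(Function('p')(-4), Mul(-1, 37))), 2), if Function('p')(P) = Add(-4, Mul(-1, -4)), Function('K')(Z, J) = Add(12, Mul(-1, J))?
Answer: 1296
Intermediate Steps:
Function('p')(P) = 0 (Function('p')(P) = Add(-4, 4) = 0)
Pow(Add(Function('K')(4, 11), Add(Function('p')(-4), Mul(-1, 37))), 2) = Pow(Add(Add(12, Mul(-1, 11)), Add(0, Mul(-1, 37))), 2) = Pow(Add(Add(12, -11), Add(0, -37)), 2) = Pow(Add(1, -37), 2) = Pow(-36, 2) = 1296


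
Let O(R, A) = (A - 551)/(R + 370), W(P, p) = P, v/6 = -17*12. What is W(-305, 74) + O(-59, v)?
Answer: -96630/311 ≈ -310.71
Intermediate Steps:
v = -1224 (v = 6*(-17*12) = 6*(-204) = -1224)
O(R, A) = (-551 + A)/(370 + R)
W(-305, 74) + O(-59, v) = -305 + (-551 - 1224)/(370 - 59) = -305 - 1775/311 = -96630/311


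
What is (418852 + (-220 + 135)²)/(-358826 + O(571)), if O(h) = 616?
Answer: -426077/358210 ≈ -1.1895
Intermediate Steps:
(418852 + (-220 + 135)²)/(-358826 + O(571)) = (418852 + (-220 + 135)²)/(-358826 + 616) = (418852 + (-85)²)/(-358210) = (418852 + 7225)*(-1/358210) = 426077*(-1/358210) = -426077/358210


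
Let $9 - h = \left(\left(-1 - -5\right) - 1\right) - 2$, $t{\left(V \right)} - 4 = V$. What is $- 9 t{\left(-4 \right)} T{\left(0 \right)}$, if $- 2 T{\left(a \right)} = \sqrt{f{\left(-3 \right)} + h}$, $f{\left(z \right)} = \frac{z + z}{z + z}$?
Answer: $0$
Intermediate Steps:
$f{\left(z \right)} = 1$ ($f{\left(z \right)} = \frac{2 z}{2 z} = 2 z \frac{1}{2 z} = 1$)
$t{\left(V \right)} = 4 + V$
$h = 8$ ($h = 9 - \left(\left(\left(-1 - -5\right) - 1\right) - 2\right) = 9 - \left(\left(\left(-1 + 5\right) - 1\right) - 2\right) = 9 - \left(\left(4 - 1\right) - 2\right) = 9 - \left(3 - 2\right) = 9 - 1 = 8$)
$T{\left(a \right)} = - \frac{3}{2}$ ($T{\left(a \right)} = - \frac{\sqrt{1 + 8}}{2} = - \frac{\sqrt{9}}{2} = \left(- \frac{1}{2}\right) 3 = - \frac{3}{2}$)
$- 9 t{\left(-4 \right)} T{\left(0 \right)} = - 9 \left(4 - 4\right) \left(- \frac{3}{2}\right) = \left(-9\right) 0 \left(- \frac{3}{2}\right) = 0 \left(- \frac{3}{2}\right) = 0$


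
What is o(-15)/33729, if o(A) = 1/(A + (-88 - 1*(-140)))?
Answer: 1/1247973 ≈ 8.0130e-7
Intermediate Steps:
o(A) = 1/(52 + A) (o(A) = 1/(A + (-88 + 140)) = 1/(A + 52) = 1/(52 + A))
o(-15)/33729 = 1/((52 - 15)*33729) = (1/33729)/37 = (1/37)*(1/33729) = 1/1247973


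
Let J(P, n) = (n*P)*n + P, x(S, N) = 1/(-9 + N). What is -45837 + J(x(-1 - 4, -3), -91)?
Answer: -279163/6 ≈ -46527.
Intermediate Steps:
J(P, n) = P + P*n**2 (J(P, n) = (P*n)*n + P = P*n**2 + P = P + P*n**2)
-45837 + J(x(-1 - 4, -3), -91) = -45837 + (1 + (-91)**2)/(-9 - 3) = -45837 + (1 + 8281)/(-12) = -45837 - 1/12*8282 = -45837 - 4141/6 = -279163/6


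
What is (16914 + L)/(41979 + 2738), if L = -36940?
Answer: -20026/44717 ≈ -0.44784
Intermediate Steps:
(16914 + L)/(41979 + 2738) = (16914 - 36940)/(41979 + 2738) = -20026/44717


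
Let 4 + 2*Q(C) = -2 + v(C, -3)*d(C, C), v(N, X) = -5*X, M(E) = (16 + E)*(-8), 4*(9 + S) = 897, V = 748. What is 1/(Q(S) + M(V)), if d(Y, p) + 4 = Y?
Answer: -8/36245 ≈ -0.00022072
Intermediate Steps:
S = 861/4 (S = -9 + (1/4)*897 = -9 + 897/4 = 861/4 ≈ 215.25)
d(Y, p) = -4 + Y
M(E) = -128 - 8*E
Q(C) = -33 + 15*C/2 (Q(C) = -2 + (-2 + (-5*(-3))*(-4 + C))/2 = -2 + (-2 + 15*(-4 + C))/2 = -2 + (-2 + (-60 + 15*C))/2 = -2 + (-62 + 15*C)/2 = -2 + (-31 + 15*C/2) = -33 + 15*C/2)
1/(Q(S) + M(V)) = 1/((-33 + (15/2)*(861/4)) + (-128 - 8*748)) = 1/((-33 + 12915/8) + (-128 - 5984)) = 1/(12651/8 - 6112) = 1/(-36245/8) = -8/36245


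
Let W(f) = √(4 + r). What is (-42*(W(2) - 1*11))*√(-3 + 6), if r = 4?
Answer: -84*√6 + 462*√3 ≈ 594.45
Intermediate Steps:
W(f) = 2*√2 (W(f) = √(4 + 4) = √8 = 2*√2)
(-42*(W(2) - 1*11))*√(-3 + 6) = (-42*(2*√2 - 1*11))*√(-3 + 6) = (-42*(2*√2 - 11))*√3 = (-42*(-11 + 2*√2))*√3 = (462 - 84*√2)*√3 = √3*(462 - 84*√2)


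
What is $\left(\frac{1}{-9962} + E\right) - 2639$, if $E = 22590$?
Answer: $\frac{198751861}{9962} \approx 19951.0$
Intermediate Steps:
$\left(\frac{1}{-9962} + E\right) - 2639 = \left(\frac{1}{-9962} + 22590\right) - 2639 = \left(- \frac{1}{9962} + 22590\right) + \left(-7318 + 4679\right) = \frac{225041579}{9962} - 2639 = \frac{198751861}{9962}$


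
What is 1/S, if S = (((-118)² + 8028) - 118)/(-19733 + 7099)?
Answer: -6317/10917 ≈ -0.57864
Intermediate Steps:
S = -10917/6317 (S = ((13924 + 8028) - 118)/(-12634) = (21952 - 118)*(-1/12634) = 21834*(-1/12634) = -10917/6317 ≈ -1.7282)
1/S = 1/(-10917/6317) = -6317/10917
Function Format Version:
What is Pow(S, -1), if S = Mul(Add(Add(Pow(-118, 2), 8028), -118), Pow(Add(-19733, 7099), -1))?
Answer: Rational(-6317, 10917) ≈ -0.57864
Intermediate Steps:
S = Rational(-10917, 6317) (S = Mul(Add(Add(13924, 8028), -118), Pow(-12634, -1)) = Mul(Add(21952, -118), Rational(-1, 12634)) = Mul(21834, Rational(-1, 12634)) = Rational(-10917, 6317) ≈ -1.7282)
Pow(S, -1) = Pow(Rational(-10917, 6317), -1) = Rational(-6317, 10917)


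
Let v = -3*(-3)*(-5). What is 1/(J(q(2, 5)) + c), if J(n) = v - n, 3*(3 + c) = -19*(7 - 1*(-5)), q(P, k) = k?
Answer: -1/129 ≈ -0.0077519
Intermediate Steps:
c = -79 (c = -3 + (-19*(7 - 1*(-5)))/3 = -3 + (-19*(7 + 5))/3 = -3 + (-19*12)/3 = -3 + (⅓)*(-228) = -3 - 76 = -79)
v = -45 (v = 9*(-5) = -45)
J(n) = -45 - n
1/(J(q(2, 5)) + c) = 1/((-45 - 1*5) - 79) = 1/((-45 - 5) - 79) = 1/(-50 - 79) = 1/(-129) = -1/129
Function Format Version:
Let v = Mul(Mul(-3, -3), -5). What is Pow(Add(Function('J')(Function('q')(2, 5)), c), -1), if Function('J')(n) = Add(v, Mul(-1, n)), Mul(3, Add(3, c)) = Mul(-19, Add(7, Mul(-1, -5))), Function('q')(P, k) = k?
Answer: Rational(-1, 129) ≈ -0.0077519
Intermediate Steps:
c = -79 (c = Add(-3, Mul(Rational(1, 3), Mul(-19, Add(7, Mul(-1, -5))))) = Add(-3, Mul(Rational(1, 3), Mul(-19, Add(7, 5)))) = Add(-3, Mul(Rational(1, 3), Mul(-19, 12))) = Add(-3, Mul(Rational(1, 3), -228)) = Add(-3, -76) = -79)
v = -45 (v = Mul(9, -5) = -45)
Function('J')(n) = Add(-45, Mul(-1, n))
Pow(Add(Function('J')(Function('q')(2, 5)), c), -1) = Pow(Add(Add(-45, Mul(-1, 5)), -79), -1) = Pow(Add(Add(-45, -5), -79), -1) = Pow(Add(-50, -79), -1) = Pow(-129, -1) = Rational(-1, 129)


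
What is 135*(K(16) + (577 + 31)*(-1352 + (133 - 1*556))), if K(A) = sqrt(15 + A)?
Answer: -145692000 + 135*sqrt(31) ≈ -1.4569e+8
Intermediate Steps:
135*(K(16) + (577 + 31)*(-1352 + (133 - 1*556))) = 135*(sqrt(15 + 16) + (577 + 31)*(-1352 + (133 - 1*556))) = 135*(sqrt(31) + 608*(-1352 + (133 - 556))) = 135*(sqrt(31) + 608*(-1352 - 423)) = 135*(sqrt(31) + 608*(-1775)) = 135*(sqrt(31) - 1079200) = 135*(-1079200 + sqrt(31)) = -145692000 + 135*sqrt(31)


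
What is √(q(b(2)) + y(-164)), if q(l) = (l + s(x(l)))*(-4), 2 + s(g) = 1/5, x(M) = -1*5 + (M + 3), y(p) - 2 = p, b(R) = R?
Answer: I*√4070/5 ≈ 12.759*I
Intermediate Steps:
y(p) = 2 + p
x(M) = -2 + M (x(M) = -5 + (3 + M) = -2 + M)
s(g) = -9/5 (s(g) = -2 + 1/5 = -2 + ⅕ = -9/5)
q(l) = 36/5 - 4*l (q(l) = (l - 9/5)*(-4) = (-9/5 + l)*(-4) = 36/5 - 4*l)
√(q(b(2)) + y(-164)) = √((36/5 - 4*2) + (2 - 164)) = √((36/5 - 8) - 162) = √(-⅘ - 162) = √(-814/5) = I*√4070/5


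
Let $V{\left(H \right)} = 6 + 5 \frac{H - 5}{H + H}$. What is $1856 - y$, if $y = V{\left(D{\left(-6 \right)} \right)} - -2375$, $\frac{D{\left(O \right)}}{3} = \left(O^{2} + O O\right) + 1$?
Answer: $- \frac{115510}{219} \approx -527.44$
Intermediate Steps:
$D{\left(O \right)} = 3 + 6 O^{2}$ ($D{\left(O \right)} = 3 \left(\left(O^{2} + O O\right) + 1\right) = 3 \left(\left(O^{2} + O^{2}\right) + 1\right) = 3 \left(2 O^{2} + 1\right) = 3 \left(1 + 2 O^{2}\right) = 3 + 6 O^{2}$)
$V{\left(H \right)} = 6 + \frac{5 \left(-5 + H\right)}{2 H}$ ($V{\left(H \right)} = 6 + 5 \frac{-5 + H}{2 H} = 6 + \frac{5 \left(-5 + H\right)}{2 H}$)
$y = \frac{521974}{219}$ ($y = \frac{-25 + 17 \left(3 + 6 \left(-6\right)^{2}\right)}{2 \left(3 + 6 \left(-6\right)^{2}\right)} - -2375 = \frac{-25 + 17 \left(3 + 6 \cdot 36\right)}{2 \left(3 + 6 \cdot 36\right)} + 2375 = \frac{-25 + 17 \left(3 + 216\right)}{2 \left(3 + 216\right)} + 2375 = \frac{-25 + 17 \cdot 219}{2 \cdot 219} + 2375 = \frac{1}{2} \cdot \frac{1}{219} \left(-25 + 3723\right) + 2375 = \frac{1}{2} \cdot \frac{1}{219} \cdot 3698 + 2375 = \frac{1849}{219} + 2375 = \frac{521974}{219} \approx 2383.4$)
$1856 - y = 1856 - \frac{521974}{219} = - \frac{115510}{219}$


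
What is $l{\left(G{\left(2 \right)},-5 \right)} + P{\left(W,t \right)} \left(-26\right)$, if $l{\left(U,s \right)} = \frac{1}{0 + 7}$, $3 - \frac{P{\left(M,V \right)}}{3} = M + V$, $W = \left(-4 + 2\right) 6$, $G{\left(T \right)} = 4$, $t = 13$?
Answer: $- \frac{1091}{7} \approx -155.86$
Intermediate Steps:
$W = -12$ ($W = \left(-2\right) 6 = -12$)
$P{\left(M,V \right)} = 9 - 3 M - 3 V$ ($P{\left(M,V \right)} = 9 - 3 \left(M + V\right) = 9 - \left(3 M + 3 V\right) = 9 - 3 M - 3 V$)
$l{\left(U,s \right)} = \frac{1}{7}$
$l{\left(G{\left(2 \right)},-5 \right)} + P{\left(W,t \right)} \left(-26\right) = \frac{1}{7} + \left(9 - -36 - 39\right) \left(-26\right) = \frac{1}{7} + \left(9 + 36 - 39\right) \left(-26\right) = \frac{1}{7} + 6 \left(-26\right) = \frac{1}{7} - 156 = - \frac{1091}{7}$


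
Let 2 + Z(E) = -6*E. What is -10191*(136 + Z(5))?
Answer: -1059864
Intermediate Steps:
Z(E) = -2 - 6*E
-10191*(136 + Z(5)) = -10191*(136 + (-2 - 6*5)) = -10191*(136 + (-2 - 30)) = -10191*(136 - 32) = -10191*104 = -1059864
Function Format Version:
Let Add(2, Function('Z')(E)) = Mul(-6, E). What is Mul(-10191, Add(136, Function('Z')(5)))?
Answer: -1059864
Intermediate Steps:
Function('Z')(E) = Add(-2, Mul(-6, E))
Mul(-10191, Add(136, Function('Z')(5))) = Mul(-10191, Add(136, Add(-2, Mul(-6, 5)))) = Mul(-10191, Add(136, Add(-2, -30))) = Mul(-10191, Add(136, -32)) = Mul(-10191, 104) = -1059864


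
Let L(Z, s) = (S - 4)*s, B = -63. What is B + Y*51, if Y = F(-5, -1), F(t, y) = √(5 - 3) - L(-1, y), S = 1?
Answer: -216 + 51*√2 ≈ -143.88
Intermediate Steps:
L(Z, s) = -3*s (L(Z, s) = (1 - 4)*s = -3*s)
F(t, y) = √2 + 3*y (F(t, y) = √(5 - 3) - (-3)*y = √2 + 3*y)
Y = -3 + √2 (Y = √2 + 3*(-1) = √2 - 3 = -3 + √2 ≈ -1.5858)
B + Y*51 = -63 + (-3 + √2)*51 = -63 + (-153 + 51*√2) = -216 + 51*√2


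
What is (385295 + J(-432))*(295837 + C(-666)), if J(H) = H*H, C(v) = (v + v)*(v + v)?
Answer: 1183907217059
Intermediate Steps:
C(v) = 4*v**2 (C(v) = (2*v)*(2*v) = 4*v**2)
J(H) = H**2
(385295 + J(-432))*(295837 + C(-666)) = (385295 + (-432)**2)*(295837 + 4*(-666)**2) = (385295 + 186624)*(295837 + 4*443556) = 571919*(295837 + 1774224) = 571919*2070061 = 1183907217059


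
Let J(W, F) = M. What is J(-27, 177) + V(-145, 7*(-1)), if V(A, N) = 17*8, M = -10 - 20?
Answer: 106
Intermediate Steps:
M = -30
J(W, F) = -30
V(A, N) = 136
J(-27, 177) + V(-145, 7*(-1)) = -30 + 136 = 106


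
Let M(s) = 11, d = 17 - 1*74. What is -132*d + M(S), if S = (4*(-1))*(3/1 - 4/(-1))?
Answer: 7535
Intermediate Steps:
S = -28 (S = -4*(3*1 - 4*(-1)) = -4*(3 + 4) = -4*7 = -28)
d = -57 (d = 17 - 74 = -57)
-132*d + M(S) = -132*(-57) + 11 = 7524 + 11 = 7535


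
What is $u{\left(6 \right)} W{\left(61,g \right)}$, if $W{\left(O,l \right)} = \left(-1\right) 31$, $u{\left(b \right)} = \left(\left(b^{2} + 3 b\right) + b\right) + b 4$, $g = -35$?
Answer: $-2604$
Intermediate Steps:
$u{\left(b \right)} = b^{2} + 8 b$ ($u{\left(b \right)} = \left(b^{2} + 4 b\right) + 4 b = b^{2} + 8 b$)
$W{\left(O,l \right)} = -31$
$u{\left(6 \right)} W{\left(61,g \right)} = 6 \left(8 + 6\right) \left(-31\right) = 6 \cdot 14 \left(-31\right) = 84 \left(-31\right) = -2604$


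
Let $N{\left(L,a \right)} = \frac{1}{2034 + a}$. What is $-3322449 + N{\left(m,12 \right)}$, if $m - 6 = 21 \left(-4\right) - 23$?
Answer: $- \frac{6797730653}{2046} \approx -3.3224 \cdot 10^{6}$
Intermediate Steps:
$m = -101$ ($m = 6 + \left(21 \left(-4\right) - 23\right) = 6 - 107 = -101$)
$-3322449 + N{\left(m,12 \right)} = -3322449 + \frac{1}{2034 + 12} = -3322449 + \frac{1}{2046} = - \frac{6797730653}{2046}$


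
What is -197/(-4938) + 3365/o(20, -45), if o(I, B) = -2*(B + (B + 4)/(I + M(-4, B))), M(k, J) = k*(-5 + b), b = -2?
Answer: 399226477/10868538 ≈ 36.732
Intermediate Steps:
M(k, J) = -7*k (M(k, J) = k*(-5 - 2) = k*(-7) = -7*k)
o(I, B) = -2*B - 2*(4 + B)/(28 + I) (o(I, B) = -2*(B + (B + 4)/(I - 7*(-4))) = -2*(B + (4 + B)/(I + 28)) = -2*(B + (4 + B)/(28 + I)) = -2*B - 2*(4 + B)/(28 + I))
-197/(-4938) + 3365/o(20, -45) = -197/(-4938) + 3365/((2*(-4 - 29*(-45) - 1*(-45)*20)/(28 + 20))) = -197*(-1/4938) + 3365/((2*(-4 + 1305 + 900)/48)) = 197/4938 + 3365/((2*(1/48)*2201)) = 197/4938 + 3365/(2201/24) = 197/4938 + 3365*(24/2201) = 197/4938 + 80760/2201 = 399226477/10868538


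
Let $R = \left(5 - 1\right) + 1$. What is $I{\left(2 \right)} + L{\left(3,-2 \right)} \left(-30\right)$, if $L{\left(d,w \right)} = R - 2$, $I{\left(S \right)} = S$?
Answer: $-88$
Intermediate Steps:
$R = 5$ ($R = 4 + 1 = 5$)
$L{\left(d,w \right)} = 3$ ($L{\left(d,w \right)} = 5 - 2 = 3$)
$I{\left(2 \right)} + L{\left(3,-2 \right)} \left(-30\right) = 2 + 3 \left(-30\right) = 2 - 90 = -88$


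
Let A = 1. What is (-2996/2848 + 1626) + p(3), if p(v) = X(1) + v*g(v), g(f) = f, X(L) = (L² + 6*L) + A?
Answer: 1169067/712 ≈ 1641.9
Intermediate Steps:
X(L) = 1 + L² + 6*L (X(L) = (L² + 6*L) + 1 = 1 + L² + 6*L)
p(v) = 8 + v² (p(v) = (1 + 1² + 6*1) + v*v = (1 + 1 + 6) + v² = 8 + v²)
(-2996/2848 + 1626) + p(3) = (-2996/2848 + 1626) + (8 + 3²) = (-2996*1/2848 + 1626) + (8 + 9) = (-749/712 + 1626) + 17 = 1156963/712 + 17 = 1169067/712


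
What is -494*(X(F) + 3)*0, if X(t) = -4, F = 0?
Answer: 0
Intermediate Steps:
-494*(X(F) + 3)*0 = -494*(-4 + 3)*0 = -(-494)*0 = -494*0 = 0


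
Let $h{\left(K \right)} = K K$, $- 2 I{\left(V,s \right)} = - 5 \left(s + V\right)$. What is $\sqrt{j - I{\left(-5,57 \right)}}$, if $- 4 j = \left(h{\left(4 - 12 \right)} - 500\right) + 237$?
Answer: $\frac{i \sqrt{321}}{2} \approx 8.9582 i$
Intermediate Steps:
$I{\left(V,s \right)} = \frac{5 V}{2} + \frac{5 s}{2}$ ($I{\left(V,s \right)} = - \frac{\left(-5\right) \left(s + V\right)}{2} = - \frac{\left(-5\right) \left(V + s\right)}{2} = - \frac{- 5 V - 5 s}{2} = \frac{5 V}{2} + \frac{5 s}{2}$)
$h{\left(K \right)} = K^{2}$
$j = \frac{199}{4}$ ($j = - \frac{\left(\left(4 - 12\right)^{2} - 500\right) + 237}{4} = - \frac{\left(\left(-8\right)^{2} - 500\right) + 237}{4} = - \frac{\left(64 - 500\right) + 237}{4} = - \frac{-436 + 237}{4} = \left(- \frac{1}{4}\right) \left(-199\right) = \frac{199}{4} \approx 49.75$)
$\sqrt{j - I{\left(-5,57 \right)}} = \sqrt{\frac{199}{4} - \left(\frac{5}{2} \left(-5\right) + \frac{5}{2} \cdot 57\right)} = \sqrt{\frac{199}{4} - \left(- \frac{25}{2} + \frac{285}{2}\right)} = \sqrt{\frac{199}{4} - 130} = \sqrt{- \frac{321}{4}} = \frac{i \sqrt{321}}{2}$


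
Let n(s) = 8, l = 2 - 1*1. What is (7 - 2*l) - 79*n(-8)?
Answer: -627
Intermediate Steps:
l = 1 (l = 2 - 1 = 1)
(7 - 2*l) - 79*n(-8) = (7 - 2*1) - 79*8 = (7 - 2) - 632 = 5 - 632 = -627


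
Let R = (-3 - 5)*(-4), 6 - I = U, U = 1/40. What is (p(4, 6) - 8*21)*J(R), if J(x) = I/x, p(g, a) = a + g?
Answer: -18881/640 ≈ -29.502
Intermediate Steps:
U = 1/40 ≈ 0.025000
I = 239/40 (I = 6 - 1*1/40 = 6 - 1/40 = 239/40 ≈ 5.9750)
R = 32 (R = -8*(-4) = 32)
J(x) = 239/(40*x)
(p(4, 6) - 8*21)*J(R) = ((6 + 4) - 8*21)*((239/40)/32) = (10 - 168)*((239/40)*(1/32)) = -158*239/1280 = -18881/640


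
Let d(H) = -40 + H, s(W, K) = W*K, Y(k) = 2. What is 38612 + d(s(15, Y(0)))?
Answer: 38602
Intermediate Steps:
s(W, K) = K*W
38612 + d(s(15, Y(0))) = 38612 + (-40 + 2*15) = 38612 + (-40 + 30) = 38612 - 10 = 38602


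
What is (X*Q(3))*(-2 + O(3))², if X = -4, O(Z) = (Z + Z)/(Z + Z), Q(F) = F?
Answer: -12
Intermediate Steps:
O(Z) = 1 (O(Z) = (2*Z)/((2*Z)) = (2*Z)*(1/(2*Z)) = 1)
(X*Q(3))*(-2 + O(3))² = (-4*3)*(-2 + 1)² = -12*(-1)² = -12*1 = -12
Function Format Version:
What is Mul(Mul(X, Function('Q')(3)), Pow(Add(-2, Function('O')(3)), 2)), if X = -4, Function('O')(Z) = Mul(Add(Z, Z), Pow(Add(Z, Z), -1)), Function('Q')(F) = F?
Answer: -12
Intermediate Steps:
Function('O')(Z) = 1 (Function('O')(Z) = Mul(Mul(2, Z), Pow(Mul(2, Z), -1)) = Mul(Mul(2, Z), Mul(Rational(1, 2), Pow(Z, -1))) = 1)
Mul(Mul(X, Function('Q')(3)), Pow(Add(-2, Function('O')(3)), 2)) = Mul(Mul(-4, 3), Pow(Add(-2, 1), 2)) = Mul(-12, Pow(-1, 2)) = Mul(-12, 1) = -12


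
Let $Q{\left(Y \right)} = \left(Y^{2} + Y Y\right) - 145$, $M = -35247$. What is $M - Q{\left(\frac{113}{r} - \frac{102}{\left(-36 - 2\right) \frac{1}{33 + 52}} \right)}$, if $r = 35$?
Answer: $- \frac{62876166718}{442225} \approx -1.4218 \cdot 10^{5}$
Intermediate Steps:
$Q{\left(Y \right)} = -145 + 2 Y^{2}$ ($Q{\left(Y \right)} = \left(Y^{2} + Y^{2}\right) - 145 = 2 Y^{2} - 145 = -145 + 2 Y^{2}$)
$M - Q{\left(\frac{113}{r} - \frac{102}{\left(-36 - 2\right) \frac{1}{33 + 52}} \right)} = -35247 - \left(-145 + 2 \left(\frac{113}{35} - \frac{102}{\left(-36 - 2\right) \frac{1}{33 + 52}}\right)^{2}\right) = -35247 - \left(-145 + 2 \left(113 \cdot \frac{1}{35} - \frac{102}{\left(-38\right) \frac{1}{85}}\right)^{2}\right) = -35247 - \left(-145 + 2 \left(\frac{113}{35} - \frac{102}{\left(-38\right) \frac{1}{85}}\right)^{2}\right) = -35247 - \left(-145 + 2 \left(\frac{113}{35} - \frac{102}{- \frac{38}{85}}\right)^{2}\right) = -35247 - \left(-145 + 2 \left(\frac{113}{35} - - \frac{4335}{19}\right)^{2}\right) = -35247 - \left(-145 + 2 \left(\frac{113}{35} + \frac{4335}{19}\right)^{2}\right) = -35247 - \left(-145 + 2 \left(\frac{153872}{665}\right)^{2}\right) = -35247 - \left(-145 + 2 \cdot \frac{23676592384}{442225}\right) = -35247 - \left(-145 + \frac{47353184768}{442225}\right) = -35247 - \frac{47289062143}{442225} = - \frac{62876166718}{442225}$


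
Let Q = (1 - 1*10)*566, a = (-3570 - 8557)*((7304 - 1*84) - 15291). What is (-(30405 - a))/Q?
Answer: -48923306/2547 ≈ -19208.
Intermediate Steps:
a = 97877017 (a = -12127*((7304 - 84) - 15291) = -12127*(7220 - 15291) = -12127*(-8071) = 97877017)
Q = -5094 (Q = (1 - 10)*566 = -9*566 = -5094)
(-(30405 - a))/Q = -(30405 - 1*97877017)/(-5094) = -(30405 - 97877017)*(-1/5094) = -1*(-97846612)*(-1/5094) = 97846612*(-1/5094) = -48923306/2547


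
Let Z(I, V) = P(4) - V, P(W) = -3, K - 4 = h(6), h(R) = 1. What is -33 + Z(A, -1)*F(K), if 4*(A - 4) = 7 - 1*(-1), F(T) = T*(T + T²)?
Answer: -333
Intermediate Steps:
K = 5 (K = 4 + 1 = 5)
A = 6 (A = 4 + (7 - 1*(-1))/4 = 4 + (7 + 1)/4 = 4 + (¼)*8 = 4 + 2 = 6)
Z(I, V) = -3 - V
-33 + Z(A, -1)*F(K) = -33 + (-3 - 1*(-1))*(5²*(1 + 5)) = -33 + (-3 + 1)*(25*6) = -33 - 2*150 = -33 - 300 = -333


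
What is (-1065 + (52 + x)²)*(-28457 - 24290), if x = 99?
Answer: -1146508792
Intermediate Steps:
(-1065 + (52 + x)²)*(-28457 - 24290) = (-1065 + (52 + 99)²)*(-28457 - 24290) = (-1065 + 151²)*(-52747) = (-1065 + 22801)*(-52747) = 21736*(-52747) = -1146508792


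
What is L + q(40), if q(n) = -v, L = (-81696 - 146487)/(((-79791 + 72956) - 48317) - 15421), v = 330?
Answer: -23060907/70573 ≈ -326.77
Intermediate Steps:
L = 228183/70573 (L = -228183/((-6835 - 48317) - 15421) = -228183/(-55152 - 15421) = -228183/(-70573) = -228183*(-1/70573) = 228183/70573 ≈ 3.2333)
q(n) = -330 (q(n) = -1*330 = -330)
L + q(40) = 228183/70573 - 330 = -23060907/70573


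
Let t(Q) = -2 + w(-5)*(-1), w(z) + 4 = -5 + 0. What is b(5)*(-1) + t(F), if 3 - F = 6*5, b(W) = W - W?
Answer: 7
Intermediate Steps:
w(z) = -9 (w(z) = -4 + (-5 + 0) = -4 - 5 = -9)
b(W) = 0
F = -27 (F = 3 - 6*5 = 3 - 1*30 = 3 - 30 = -27)
t(Q) = 7 (t(Q) = -2 - 9*(-1) = -2 + 9 = 7)
b(5)*(-1) + t(F) = 0*(-1) + 7 = 0 + 7 = 7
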